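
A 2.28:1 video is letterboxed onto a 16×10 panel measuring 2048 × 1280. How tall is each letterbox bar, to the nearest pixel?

191 px

Since 2.280 > 1.600, the video is width-limited.
That makes the image 898.25 px tall (2048 / 2.280).
Leftover height: 1280 − 898.25 = 381.75 px → 190.88 each side.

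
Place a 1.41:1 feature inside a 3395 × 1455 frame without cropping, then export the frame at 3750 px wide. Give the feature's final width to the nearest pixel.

At 3395×1455 the feature is height-limited, so width = 1455 × 1.410 ≈ 2051.55 px.
Scaling 3395 → 3750 is ×1.1046, so the width becomes 2051.55 × 1.1046 ≈ 2266.07 px.

2266 px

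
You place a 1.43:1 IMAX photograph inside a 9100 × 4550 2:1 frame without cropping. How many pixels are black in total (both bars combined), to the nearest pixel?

1.43:1 IMAX (1.430) < 2:1 (2.000), so the photograph fills the height.
The photograph is 4550 × 1.430 ≈ 6506.5000 px wide.
Leftover width: 9100 − 6506.5000 = 2593.5000 px.
Across the 4550-px span: 2593.5000 × 4550 ≈ 11800425 px.

11800425 pixels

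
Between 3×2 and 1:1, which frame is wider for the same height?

3×2 = 1.5 and 1; 1.5 > 1.

3×2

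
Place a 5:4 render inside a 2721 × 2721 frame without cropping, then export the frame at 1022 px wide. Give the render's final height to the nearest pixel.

818 px

In the 2721×2721 frame the render fills the width: height = 2721 × 4/5 ≈ 2176.80 px.
The frame scales by 1022/2721 = 0.3756; 2176.80 × 0.3756 ≈ 817.60 px.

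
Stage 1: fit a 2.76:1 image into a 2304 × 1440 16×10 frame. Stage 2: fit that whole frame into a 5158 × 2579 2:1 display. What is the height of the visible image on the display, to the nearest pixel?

Inside the 2304×1440 canvas the image is width-limited at 2304.00 × 834.78.
16×10 in 5158×2579: fills the height, so the intermediate becomes 4126.40 × 2579.00 — a scale of ×1.7910.
The image scales with it: height 834.78 × 1.7910 ≈ 1495.07.

1495 px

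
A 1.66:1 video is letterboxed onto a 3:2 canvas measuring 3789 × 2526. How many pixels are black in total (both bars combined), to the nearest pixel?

1.66:1 is wider than 3:2, so it spans the full width.
The video is 3789 / 1.660 ≈ 2282.5301 px tall.
Black = 2526 − 2282.5301 = 243.4699 px.
Across the 3789-px span: 243.4699 × 3789 ≈ 922507 px.

922507 pixels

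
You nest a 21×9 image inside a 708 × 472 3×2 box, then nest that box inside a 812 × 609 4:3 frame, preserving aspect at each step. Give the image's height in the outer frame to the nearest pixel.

348 px

21×9 in 708×472: fills the width, so the image is 708.00 × 303.43.
Second fit — the 3×2 canvas into 812×609 spans the width: 812.00 × 541.33 (×1.1469 from 708×472).
Applying the same ×1.1469: 303.43 → 348.00.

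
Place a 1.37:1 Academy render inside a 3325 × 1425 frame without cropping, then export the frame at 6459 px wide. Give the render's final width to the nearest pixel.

3792 px

Fitted into 3325×1425, the render spans the height; its width is 1425 × 1.370 ≈ 1952.25 px.
Scaling 3325 → 6459 is ×1.9426, so the width becomes 1952.25 × 1.9426 ≈ 3792.36 px.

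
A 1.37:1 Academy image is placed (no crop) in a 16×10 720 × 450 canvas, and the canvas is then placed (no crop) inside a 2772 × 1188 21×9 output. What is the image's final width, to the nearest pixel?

1.37:1 Academy in 720×450: fills the height, so the image is 616.50 × 450.00.
16×10 in 2772×1188: fills the height, so the intermediate becomes 1900.80 × 1188.00 — a scale of ×2.6400.
So the image's width is 616.50 × 2.6400 ≈ 1627.56.

1628 px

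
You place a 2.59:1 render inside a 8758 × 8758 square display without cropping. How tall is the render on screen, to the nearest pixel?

2.59:1 is wider than square, so it spans the full width.
That makes the image 3381.47 px tall (8758 / 2.590).

3381 px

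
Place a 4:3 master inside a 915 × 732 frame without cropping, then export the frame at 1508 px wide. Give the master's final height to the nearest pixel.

1131 px

Fitted into 915×732, the master spans the width; its height is 915 × 3/4 ≈ 686.25 px.
Scaling 915 → 1508 is ×1.6481, so the height becomes 686.25 × 1.6481 ≈ 1131.00 px.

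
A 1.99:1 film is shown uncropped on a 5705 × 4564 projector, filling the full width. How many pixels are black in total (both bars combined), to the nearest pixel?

9682331 pixels

That makes the image 2866.8342 px tall (5705 / 1.990).
4564 − 2866.8342 = 1697.1658 px of bars.
Across the 5705-px span: 1697.1658 × 5705 ≈ 9682331 px.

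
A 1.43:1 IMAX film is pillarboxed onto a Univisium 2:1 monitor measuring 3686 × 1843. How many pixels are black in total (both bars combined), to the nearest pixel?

1936090 pixels

1.43:1 IMAX is narrower than Univisium 2:1, so it spans the full height.
Content width = 1843 × 1.430 ≈ 2635.4900 px.
Black = 3686 − 2635.4900 = 1050.5100 px.
Bar area = 1050.5100 × 1843 ≈ 1936090 px.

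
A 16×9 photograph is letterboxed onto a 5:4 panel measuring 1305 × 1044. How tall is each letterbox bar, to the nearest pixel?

155 px

16×9 (1.778) > 5:4 (1.250), so the photograph fills the width.
The photograph is 1305 × 9/16 ≈ 734.06 px tall.
Leftover height: 1044 − 734.06 = 309.94 px → 154.97 each side.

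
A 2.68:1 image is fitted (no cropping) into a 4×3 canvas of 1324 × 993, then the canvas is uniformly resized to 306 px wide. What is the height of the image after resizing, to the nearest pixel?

Fitted into 1324×993, the image spans the width; its height is 1324 / 2.680 ≈ 494.03 px.
Resizing to 306 px wide multiplies everything by 0.2311: 494.03 → 114.18 px.

114 px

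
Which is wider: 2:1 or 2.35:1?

2 and 2.35; 2.35 > 2.

2.35:1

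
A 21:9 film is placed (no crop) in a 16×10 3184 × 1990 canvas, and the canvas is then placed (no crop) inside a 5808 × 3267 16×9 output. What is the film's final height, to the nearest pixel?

First fit — 21:9 into 3184×1990 spans the width: 3184.00 × 1364.57.
The 16×10 canvas is height-limited in 5808×3267, giving 5227.20 × 3267.00; scale factor 1.6417.
The film scales with it: height 1364.57 × 1.6417 ≈ 2240.23.

2240 px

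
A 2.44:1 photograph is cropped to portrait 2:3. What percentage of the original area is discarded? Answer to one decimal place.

72.7%

portrait 2:3 is narrower than 2.44:1, so the crop keeps the full height and trims the width.
Area ratio = (0.667)/(2.440) = 27.32%; the remaining 72.68% is cropped out.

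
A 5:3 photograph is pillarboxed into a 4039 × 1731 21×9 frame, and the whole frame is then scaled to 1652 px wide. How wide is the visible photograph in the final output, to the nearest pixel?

1180 px

In the 4039×1731 frame the photograph fills the height: width = 1731 × 5/3 ≈ 2885.00 px.
Scaling 4039 → 1652 is ×0.4090, so the width becomes 2885.00 × 0.4090 ≈ 1180.00 px.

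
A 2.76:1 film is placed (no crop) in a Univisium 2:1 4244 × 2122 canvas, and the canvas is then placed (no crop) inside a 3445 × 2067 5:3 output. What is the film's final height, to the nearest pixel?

2.76:1 in 4244×2122: fills the width, so the film is 4244.00 × 1537.68.
Univisium 2:1 in 3445×2067: fills the width, so the intermediate becomes 3445.00 × 1722.50 — a scale of ×0.8117.
The film scales with it: height 1537.68 × 0.8117 ≈ 1248.19.

1248 px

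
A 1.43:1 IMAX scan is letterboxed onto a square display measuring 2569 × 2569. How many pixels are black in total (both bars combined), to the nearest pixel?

1.43:1 IMAX (1.430) > square (1.000), so the scan fills the width.
The scan is 2569 / 1.430 ≈ 1796.5035 px tall.
Black = 2569 − 1796.5035 = 772.4965 px.
Across the 2569-px span: 772.4965 × 2569 ≈ 1984544 px.

1984544 pixels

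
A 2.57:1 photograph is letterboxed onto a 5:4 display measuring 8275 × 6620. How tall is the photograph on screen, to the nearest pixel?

2.57:1 (2.570) > 5:4 (1.250), so the photograph fills the width.
That makes the image 3219.84 px tall (8275 / 2.570).

3220 px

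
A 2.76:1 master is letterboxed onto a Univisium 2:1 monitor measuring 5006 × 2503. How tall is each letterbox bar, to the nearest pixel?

345 px

2.76:1 (2.760) > Univisium 2:1 (2.000), so the master fills the width.
Content height = 5006 / 2.760 ≈ 1813.77 px.
2503 − 1813.77 = 689.23 px of bars (344.62 each).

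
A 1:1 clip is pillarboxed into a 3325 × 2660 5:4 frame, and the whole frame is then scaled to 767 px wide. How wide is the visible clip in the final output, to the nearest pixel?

At 3325×2660 the clip is height-limited, so width = 2660 × 1/1 ≈ 2660.00 px.
Resizing to 767 px wide multiplies everything by 0.2307: 2660.00 → 613.60 px.

614 px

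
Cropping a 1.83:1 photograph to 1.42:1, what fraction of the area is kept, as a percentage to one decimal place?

1.42:1 is narrower than 1.83:1, so the crop keeps the full height and trims the width.
Area ratio = (1.420)/(1.830) = 77.60% retained.

77.6%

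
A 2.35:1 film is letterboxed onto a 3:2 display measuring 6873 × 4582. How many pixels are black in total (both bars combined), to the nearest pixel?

11390755 pixels

2.35:1 (2.350) > 3:2 (1.500), so the film fills the width.
The film is 6873 / 2.350 ≈ 2924.6809 px tall.
4582 − 2924.6809 = 1657.3191 px of bars.
That's 1657.3191 × 6873 ≈ 11390755 black pixels.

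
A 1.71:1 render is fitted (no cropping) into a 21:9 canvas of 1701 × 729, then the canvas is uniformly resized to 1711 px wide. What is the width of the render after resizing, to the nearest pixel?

1254 px

In the 1701×729 frame the render fills the height: width = 729 × 1.710 ≈ 1246.59 px.
Scaling 1701 → 1711 is ×1.0059, so the width becomes 1246.59 × 1.0059 ≈ 1253.92 px.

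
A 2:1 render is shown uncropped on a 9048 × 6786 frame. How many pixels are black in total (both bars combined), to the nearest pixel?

20466576 pixels

2:1 (2.000) > 4:3 (1.333), so the render fills the width.
That makes the image 4524.0000 px tall (9048 × 1/2).
6786 − 4524.0000 = 2262.0000 px of bars.
Bar area = 2262.0000 × 9048 ≈ 20466576 px.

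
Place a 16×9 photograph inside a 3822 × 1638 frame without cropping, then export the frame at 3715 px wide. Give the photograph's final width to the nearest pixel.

2830 px

In the 3822×1638 frame the photograph fills the height: width = 1638 × 16/9 ≈ 2912.00 px.
Scaling 3822 → 3715 is ×0.9720, so the width becomes 2912.00 × 0.9720 ≈ 2830.48 px.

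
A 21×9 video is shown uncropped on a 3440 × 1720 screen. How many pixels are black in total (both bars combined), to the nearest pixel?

21×9 is wider than 2:1, so it spans the full width.
That makes the image 1474.2857 px tall (3440 × 9/21).
1720 − 1474.2857 = 245.7143 px of bars.
Across the 3440-px span: 245.7143 × 3440 ≈ 845257 px.

845257 pixels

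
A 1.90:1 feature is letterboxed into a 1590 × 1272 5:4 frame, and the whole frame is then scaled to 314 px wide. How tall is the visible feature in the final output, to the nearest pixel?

At 1590×1272 the feature is width-limited, so height = 1590 / 1.900 ≈ 836.84 px.
Scaling 1590 → 314 is ×0.1975, so the height becomes 836.84 × 0.1975 ≈ 165.26 px.

165 px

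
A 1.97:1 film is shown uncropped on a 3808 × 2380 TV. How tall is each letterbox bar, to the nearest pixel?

224 px

1.97:1 is wider than 16×10, so it spans the full width.
The film is 3808 / 1.970 ≈ 1932.99 px tall.
Black = 2380 − 1932.99 = 447.01 px, or 223.50 per bar.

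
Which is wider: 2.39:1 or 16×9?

2.39:1

2.39 and 16×9 = 1.778; 2.39 > 1.778.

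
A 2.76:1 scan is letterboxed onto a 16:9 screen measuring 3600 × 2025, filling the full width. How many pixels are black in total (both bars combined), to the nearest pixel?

The scan is 3600 / 2.760 ≈ 1304.3478 px tall.
Leftover height: 2025 − 1304.3478 = 720.6522 px.
Bar area = 720.6522 × 3600 ≈ 2594348 px.

2594348 pixels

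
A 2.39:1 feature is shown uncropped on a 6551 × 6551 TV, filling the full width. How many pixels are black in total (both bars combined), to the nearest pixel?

Content height = 6551 / 2.390 ≈ 2741.0042 px.
Black = 6551 − 2741.0042 = 3809.9958 px.
Bar area = 3809.9958 × 6551 ≈ 24959283 px.

24959283 pixels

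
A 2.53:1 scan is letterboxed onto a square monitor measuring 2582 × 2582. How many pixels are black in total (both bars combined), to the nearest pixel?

2.53:1 (2.530) > square (1.000), so the scan fills the width.
Content height = 2582 / 2.530 ≈ 1020.5534 px.
Black = 2582 − 1020.5534 = 1561.4466 px.
Across the 2582-px span: 1561.4466 × 2582 ≈ 4031655 px.

4031655 pixels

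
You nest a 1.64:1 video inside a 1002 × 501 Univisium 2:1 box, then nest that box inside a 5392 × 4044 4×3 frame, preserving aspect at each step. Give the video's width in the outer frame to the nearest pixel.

First fit — 1.64:1 into 1002×501 spans the height: 821.64 × 501.00.
Univisium 2:1 in 5392×4044: fills the width, so the intermediate becomes 5392.00 × 2696.00 — a scale of ×5.3812.
The video scales with it: width 821.64 × 5.3812 ≈ 4421.44.

4421 px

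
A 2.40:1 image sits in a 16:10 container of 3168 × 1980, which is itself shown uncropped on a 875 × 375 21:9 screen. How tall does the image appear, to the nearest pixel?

250 px

First fit — 2.40:1 into 3168×1980 spans the width: 3168.00 × 1320.00.
Second fit — the 16:10 canvas into 875×375 spans the height: 600.00 × 375.00 (×0.1894 from 3168×1980).
Applying the same ×0.1894: 1320.00 → 250.00.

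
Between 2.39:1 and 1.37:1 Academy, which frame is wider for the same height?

2.39:1

2.39 and 1.37; 2.39 > 1.37.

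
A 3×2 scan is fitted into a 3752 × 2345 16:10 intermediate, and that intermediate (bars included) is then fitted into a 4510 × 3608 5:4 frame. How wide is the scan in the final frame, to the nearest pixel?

Inside the 3752×2345 canvas the scan is height-limited at 3517.50 × 2345.00.
16:10 in 4510×3608: fills the width, so the intermediate becomes 4510.00 × 2818.75 — a scale of ×1.2020.
Applying the same ×1.2020: 3517.50 → 4228.12.

4228 px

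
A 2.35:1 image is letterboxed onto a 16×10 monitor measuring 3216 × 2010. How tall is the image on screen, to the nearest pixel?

1369 px

2.35:1 (2.350) > 16×10 (1.600), so the image fills the width.
Content height = 3216 / 2.350 ≈ 1368.51 px.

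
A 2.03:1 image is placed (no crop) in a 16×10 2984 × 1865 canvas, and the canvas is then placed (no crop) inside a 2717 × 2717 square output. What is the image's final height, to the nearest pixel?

Inside the 2984×1865 canvas the image is width-limited at 2984.00 × 1469.95.
16×10 in 2717×2717: fills the width, so the intermediate becomes 2717.00 × 1698.12 — a scale of ×0.9105.
The image scales with it: height 1469.95 × 0.9105 ≈ 1338.42.

1338 px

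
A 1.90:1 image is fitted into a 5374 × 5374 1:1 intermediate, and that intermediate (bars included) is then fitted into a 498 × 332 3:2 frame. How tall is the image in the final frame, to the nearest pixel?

175 px

First fit — 1.90:1 into 5374×5374 spans the width: 5374.00 × 2828.42.
Second fit — the 1:1 canvas into 498×332 spans the height: 332.00 × 332.00 (×0.0618 from 5374×5374).
So the image's height is 2828.42 × 0.0618 ≈ 174.74.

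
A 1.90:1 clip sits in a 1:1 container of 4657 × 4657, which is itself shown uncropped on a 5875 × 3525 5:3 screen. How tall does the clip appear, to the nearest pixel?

1855 px

Inside the 4657×4657 canvas the clip is width-limited at 4657.00 × 2451.05.
Second fit — the 1:1 canvas into 5875×3525 spans the height: 3525.00 × 3525.00 (×0.7569 from 4657×4657).
Applying the same ×0.7569: 2451.05 → 1855.26.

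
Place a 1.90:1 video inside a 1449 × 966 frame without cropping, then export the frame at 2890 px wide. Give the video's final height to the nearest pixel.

1521 px

At 1449×966 the video is width-limited, so height = 1449 / 1.900 ≈ 762.63 px.
Resizing to 2890 px wide multiplies everything by 1.9945: 762.63 → 1521.05 px.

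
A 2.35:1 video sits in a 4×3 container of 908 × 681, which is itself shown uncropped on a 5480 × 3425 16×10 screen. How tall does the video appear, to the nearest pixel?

Inside the 908×681 canvas the video is width-limited at 908.00 × 386.38.
The 4×3 canvas is height-limited in 5480×3425, giving 4566.67 × 3425.00; scale factor 5.0294.
So the video's height is 386.38 × 5.0294 ≈ 1943.26.

1943 px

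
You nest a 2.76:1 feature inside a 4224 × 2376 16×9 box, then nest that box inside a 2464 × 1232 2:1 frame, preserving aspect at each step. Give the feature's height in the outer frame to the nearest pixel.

794 px

2.76:1 in 4224×2376: fills the width, so the feature is 4224.00 × 1530.43.
16×9 in 2464×1232: fills the height, so the intermediate becomes 2190.22 × 1232.00 — a scale of ×0.5185.
Applying the same ×0.5185: 1530.43 → 793.56.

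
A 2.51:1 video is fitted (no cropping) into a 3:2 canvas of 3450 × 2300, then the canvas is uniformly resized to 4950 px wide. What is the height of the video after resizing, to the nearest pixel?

1972 px

Fitted into 3450×2300, the video spans the width; its height is 3450 / 2.510 ≈ 1374.50 px.
The frame scales by 4950/3450 = 1.4348; 1374.50 × 1.4348 ≈ 1972.11 px.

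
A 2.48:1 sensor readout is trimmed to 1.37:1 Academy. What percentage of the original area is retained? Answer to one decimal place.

55.2%

1.37:1 Academy is narrower than 2.48:1, so the crop keeps the full height and trims the width.
Area ratio = (1.370)/(2.480) = 55.24% retained.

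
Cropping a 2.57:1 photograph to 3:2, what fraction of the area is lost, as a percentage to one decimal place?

41.6%

3:2 is narrower than 2.57:1, so the crop keeps the full height and trims the width.
(1.500)/(2.570) ≈ 0.584 of the area survives, leaving 41.63% discarded.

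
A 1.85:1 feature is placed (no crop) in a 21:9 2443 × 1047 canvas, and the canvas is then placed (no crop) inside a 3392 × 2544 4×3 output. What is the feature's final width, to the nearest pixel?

2689 px

1.85:1 in 2443×1047: fills the height, so the feature is 1936.95 × 1047.00.
The 21:9 canvas is width-limited in 3392×2544, giving 3392.00 × 1453.71; scale factor 1.3885.
The feature scales with it: width 1936.95 × 1.3885 ≈ 2689.37.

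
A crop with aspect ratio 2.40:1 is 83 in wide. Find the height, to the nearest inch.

Height = 83 / 2.400 = 34.58.

35 in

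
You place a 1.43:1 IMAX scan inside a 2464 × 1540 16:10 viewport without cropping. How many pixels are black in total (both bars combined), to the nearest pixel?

403172 pixels

Since 1.430 < 1.600, the scan is height-limited.
That makes the image 2202.2000 px wide (1540 × 1.430).
2464 − 2202.2000 = 261.8000 px of bars.
Across the 1540-px span: 261.8000 × 1540 ≈ 403172 px.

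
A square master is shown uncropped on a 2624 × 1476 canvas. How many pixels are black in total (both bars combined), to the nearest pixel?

square is narrower than 16:9, so it spans the full height.
Content width = 1476 × 1/1 ≈ 1476.0000 px.
Leftover width: 2624 − 1476.0000 = 1148.0000 px.
That's 1148.0000 × 1476 ≈ 1694448 black pixels.

1694448 pixels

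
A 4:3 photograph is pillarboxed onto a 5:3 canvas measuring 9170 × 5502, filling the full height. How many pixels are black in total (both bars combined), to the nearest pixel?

10090668 pixels

That makes the image 7336.0000 px wide (5502 × 4/3).
Black = 9170 − 7336.0000 = 1834.0000 px.
That's 1834.0000 × 5502 ≈ 10090668 black pixels.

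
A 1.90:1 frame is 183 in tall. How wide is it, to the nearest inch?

183 × 1.900 = 347.70.

348 in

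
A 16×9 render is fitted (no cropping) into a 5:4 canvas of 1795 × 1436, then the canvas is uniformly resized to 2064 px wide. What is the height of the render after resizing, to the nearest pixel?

1161 px

At 1795×1436 the render is width-limited, so height = 1795 × 9/16 ≈ 1009.69 px.
Scaling 1795 → 2064 is ×1.1499, so the height becomes 1009.69 × 1.1499 ≈ 1161.00 px.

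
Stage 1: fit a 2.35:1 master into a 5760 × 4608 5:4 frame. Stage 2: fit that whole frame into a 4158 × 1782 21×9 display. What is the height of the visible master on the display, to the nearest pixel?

948 px

Inside the 5760×4608 canvas the master is width-limited at 5760.00 × 2451.06.
The 5:4 canvas is height-limited in 4158×1782, giving 2227.50 × 1782.00; scale factor 0.3867.
Applying the same ×0.3867: 2451.06 → 947.87.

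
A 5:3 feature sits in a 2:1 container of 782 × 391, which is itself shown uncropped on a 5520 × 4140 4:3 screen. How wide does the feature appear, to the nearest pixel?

4600 px

First fit — 5:3 into 782×391 spans the height: 651.67 × 391.00.
The 2:1 canvas is width-limited in 5520×4140, giving 5520.00 × 2760.00; scale factor 7.0588.
So the feature's width is 651.67 × 7.0588 ≈ 4600.00.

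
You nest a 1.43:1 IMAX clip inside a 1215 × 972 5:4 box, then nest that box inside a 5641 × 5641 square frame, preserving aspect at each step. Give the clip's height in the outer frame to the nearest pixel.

3945 px

First fit — 1.43:1 IMAX into 1215×972 spans the width: 1215.00 × 849.65.
Second fit — the 5:4 canvas into 5641×5641 spans the width: 5641.00 × 4512.80 (×4.6428 from 1215×972).
The clip scales with it: height 849.65 × 4.6428 ≈ 3944.76.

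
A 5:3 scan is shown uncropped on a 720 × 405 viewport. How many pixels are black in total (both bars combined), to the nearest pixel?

5:3 (1.667) < 16×9 (1.778), so the scan fills the height.
Content width = 405 × 5/3 ≈ 675.0000 px.
Black = 720 − 675.0000 = 45.0000 px.
That's 45.0000 × 405 ≈ 18225 black pixels.

18225 pixels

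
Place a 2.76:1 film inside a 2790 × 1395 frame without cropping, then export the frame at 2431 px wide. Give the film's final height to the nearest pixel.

At 2790×1395 the film is width-limited, so height = 2790 / 2.760 ≈ 1010.87 px.
Resizing to 2431 px wide multiplies everything by 0.8713: 1010.87 → 880.80 px.

881 px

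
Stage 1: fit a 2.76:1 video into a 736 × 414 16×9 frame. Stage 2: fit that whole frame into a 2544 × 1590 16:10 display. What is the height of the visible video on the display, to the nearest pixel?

922 px

Inside the 736×414 canvas the video is width-limited at 736.00 × 266.67.
16×9 in 2544×1590: fills the width, so the intermediate becomes 2544.00 × 1431.00 — a scale of ×3.4565.
The video scales with it: height 266.67 × 3.4565 ≈ 921.74.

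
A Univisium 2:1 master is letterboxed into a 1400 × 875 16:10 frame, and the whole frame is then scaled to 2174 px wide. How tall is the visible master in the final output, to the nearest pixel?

Fitted into 1400×875, the master spans the width; its height is 1400 × 1/2 ≈ 700.00 px.
Resizing to 2174 px wide multiplies everything by 1.5529: 700.00 → 1087.00 px.

1087 px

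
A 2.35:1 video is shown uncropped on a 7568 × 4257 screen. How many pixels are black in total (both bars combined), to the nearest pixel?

7844796 pixels

2.35:1 is wider than 16×9, so it spans the full width.
Content height = 7568 / 2.350 ≈ 3220.4255 px.
4257 − 3220.4255 = 1036.5745 px of bars.
That's 1036.5745 × 7568 ≈ 7844796 black pixels.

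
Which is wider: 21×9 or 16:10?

21×9 = 2.333 and 16:10 = 1.6; 2.333 > 1.6.

21×9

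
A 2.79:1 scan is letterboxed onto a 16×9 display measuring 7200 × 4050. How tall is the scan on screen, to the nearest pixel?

2581 px

Since 2.790 > 1.778, the scan is width-limited.
That makes the image 2580.65 px tall (7200 / 2.790).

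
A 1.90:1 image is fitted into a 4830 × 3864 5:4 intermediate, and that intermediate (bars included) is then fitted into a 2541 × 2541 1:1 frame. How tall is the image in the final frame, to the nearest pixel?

1337 px

First fit — 1.90:1 into 4830×3864 spans the width: 4830.00 × 2542.11.
Second fit — the 5:4 canvas into 2541×2541 spans the width: 2541.00 × 2032.80 (×0.5261 from 4830×3864).
So the image's height is 2542.11 × 0.5261 ≈ 1337.37.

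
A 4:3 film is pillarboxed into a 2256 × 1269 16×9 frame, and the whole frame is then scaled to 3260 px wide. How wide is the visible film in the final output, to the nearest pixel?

2445 px

In the 2256×1269 frame the film fills the height: width = 1269 × 4/3 ≈ 1692.00 px.
Resizing to 3260 px wide multiplies everything by 1.4450: 1692.00 → 2445.00 px.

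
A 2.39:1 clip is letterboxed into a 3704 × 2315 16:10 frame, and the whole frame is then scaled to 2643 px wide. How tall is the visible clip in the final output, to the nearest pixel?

Fitted into 3704×2315, the clip spans the width; its height is 3704 / 2.390 ≈ 1549.79 px.
Resizing to 2643 px wide multiplies everything by 0.7136: 1549.79 → 1105.86 px.

1106 px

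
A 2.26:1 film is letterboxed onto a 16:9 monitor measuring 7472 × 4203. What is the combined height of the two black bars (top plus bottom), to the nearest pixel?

897 px

2.26:1 (2.260) > 16:9 (1.778), so the film fills the width.
Content height = 7472 / 2.260 ≈ 3306.19 px.
Black = 4203 − 3306.19 = 896.81 px.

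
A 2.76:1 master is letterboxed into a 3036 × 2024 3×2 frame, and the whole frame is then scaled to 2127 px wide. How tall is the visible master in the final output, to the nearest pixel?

771 px

Fitted into 3036×2024, the master spans the width; its height is 3036 / 2.760 ≈ 1100.00 px.
The frame scales by 2127/3036 = 0.7006; 1100.00 × 0.7006 ≈ 770.65 px.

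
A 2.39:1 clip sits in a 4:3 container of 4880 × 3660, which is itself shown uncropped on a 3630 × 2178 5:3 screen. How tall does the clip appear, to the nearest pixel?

1215 px

First fit — 2.39:1 into 4880×3660 spans the width: 4880.00 × 2041.84.
Second fit — the 4:3 canvas into 3630×2178 spans the height: 2904.00 × 2178.00 (×0.5951 from 4880×3660).
Applying the same ×0.5951: 2041.84 → 1215.06.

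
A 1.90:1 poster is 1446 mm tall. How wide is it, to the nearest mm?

2747 mm

Width = 1446 × 1.900 = 2747.40.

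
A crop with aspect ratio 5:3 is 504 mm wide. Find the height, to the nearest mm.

302 mm

At 5:3, 504 / 5 × 3 ≈ 302.40.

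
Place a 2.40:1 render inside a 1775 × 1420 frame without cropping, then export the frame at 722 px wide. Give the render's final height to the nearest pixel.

301 px

In the 1775×1420 frame the render fills the width: height = 1775 / 2.400 ≈ 739.58 px.
Scaling 1775 → 722 is ×0.4068, so the height becomes 739.58 × 0.4068 ≈ 300.83 px.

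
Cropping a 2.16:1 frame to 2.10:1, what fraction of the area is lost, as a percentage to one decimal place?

Going from 2.16:1 to 2.10:1 means cutting width while keeping height.
(2.100)/(2.160) ≈ 0.972 of the area survives, leaving 2.78% discarded.

2.8%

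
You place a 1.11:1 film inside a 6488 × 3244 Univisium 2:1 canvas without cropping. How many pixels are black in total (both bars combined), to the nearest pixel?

9365947 pixels

1.11:1 is narrower than Univisium 2:1, so it spans the full height.
Content width = 3244 × 1.110 ≈ 3600.8400 px.
Black = 6488 − 3600.8400 = 2887.1600 px.
Across the 3244-px span: 2887.1600 × 3244 ≈ 9365947 px.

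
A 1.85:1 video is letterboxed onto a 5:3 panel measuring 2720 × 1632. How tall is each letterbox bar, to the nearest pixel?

1.85:1 (1.850) > 5:3 (1.667), so the video fills the width.
The video is 2720 / 1.850 ≈ 1470.27 px tall.
Leftover height: 1632 − 1470.27 = 161.73 px → 80.86 each side.

81 px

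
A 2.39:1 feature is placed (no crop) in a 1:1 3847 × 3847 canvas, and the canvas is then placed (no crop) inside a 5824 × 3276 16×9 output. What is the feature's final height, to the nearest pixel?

1371 px

First fit — 2.39:1 into 3847×3847 spans the width: 3847.00 × 1609.62.
1:1 in 5824×3276: fills the height, so the intermediate becomes 3276.00 × 3276.00 — a scale of ×0.8516.
Applying the same ×0.8516: 1609.62 → 1370.71.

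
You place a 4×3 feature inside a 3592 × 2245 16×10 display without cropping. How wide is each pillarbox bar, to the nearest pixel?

299 px

4×3 is narrower than 16×10, so it spans the full height.
That makes the image 2993.33 px wide (2245 × 4/3).
Black = 3592 − 2993.33 = 598.67 px, or 299.33 per bar.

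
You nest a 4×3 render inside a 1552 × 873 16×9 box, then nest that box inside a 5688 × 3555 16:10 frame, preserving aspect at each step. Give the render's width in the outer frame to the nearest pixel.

Inside the 1552×873 canvas the render is height-limited at 1164.00 × 873.00.
16×9 in 5688×3555: fills the width, so the intermediate becomes 5688.00 × 3199.50 — a scale of ×3.6649.
The render scales with it: width 1164.00 × 3.6649 ≈ 4266.00.

4266 px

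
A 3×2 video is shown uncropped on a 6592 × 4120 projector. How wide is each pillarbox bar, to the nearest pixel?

206 px

Since 1.500 < 1.600, the video is height-limited.
Content width = 4120 × 3/2 ≈ 6180.00 px.
Leftover width: 6592 − 6180.00 = 412.00 px → 206.00 each side.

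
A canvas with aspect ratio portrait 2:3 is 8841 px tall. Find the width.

5894 px

8841 × 2/3 = 5894.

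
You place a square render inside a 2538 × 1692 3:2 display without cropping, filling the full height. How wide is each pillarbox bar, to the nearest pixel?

423 px

Content width = 1692 × 1/1 ≈ 1692.00 px.
Leftover width: 2538 − 1692.00 = 846.00 px → 423.00 each side.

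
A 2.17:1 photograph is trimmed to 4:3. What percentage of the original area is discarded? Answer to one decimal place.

Going from 2.17:1 to 4:3 means cutting width while keeping height.
(1.333)/(2.170) ≈ 0.614 of the area survives, leaving 38.56% discarded.

38.6%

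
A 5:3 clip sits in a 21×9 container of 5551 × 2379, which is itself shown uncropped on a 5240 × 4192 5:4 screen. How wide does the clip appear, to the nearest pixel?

5:3 in 5551×2379: fills the height, so the clip is 3965.00 × 2379.00.
The 21×9 canvas is width-limited in 5240×4192, giving 5240.00 × 2245.71; scale factor 0.9440.
So the clip's width is 3965.00 × 0.9440 ≈ 3742.86.

3743 px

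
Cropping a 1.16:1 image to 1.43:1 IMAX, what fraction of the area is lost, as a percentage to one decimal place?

Going from 1.16:1 to 1.43:1 IMAX means cutting height while keeping width.
(1.160)/(1.430) ≈ 0.811 of the area survives, leaving 18.88% discarded.

18.9%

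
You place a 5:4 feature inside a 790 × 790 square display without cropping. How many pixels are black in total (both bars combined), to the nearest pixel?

5:4 is wider than square, so it spans the full width.
That makes the image 632.0000 px tall (790 × 4/5).
Black = 790 − 632.0000 = 158.0000 px.
Bar area = 158.0000 × 790 ≈ 124820 px.

124820 pixels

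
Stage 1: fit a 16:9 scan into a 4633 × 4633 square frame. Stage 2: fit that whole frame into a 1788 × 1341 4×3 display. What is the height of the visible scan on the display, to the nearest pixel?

First fit — 16:9 into 4633×4633 spans the width: 4633.00 × 2606.06.
square in 1788×1341: fills the height, so the intermediate becomes 1341.00 × 1341.00 — a scale of ×0.2894.
Applying the same ×0.2894: 2606.06 → 754.31.

754 px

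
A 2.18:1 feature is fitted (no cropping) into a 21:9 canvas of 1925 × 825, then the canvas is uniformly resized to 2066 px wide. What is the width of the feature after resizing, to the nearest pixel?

1930 px

In the 1925×825 frame the feature fills the height: width = 825 × 2.180 ≈ 1798.50 px.
Resizing to 2066 px wide multiplies everything by 1.0732: 1798.50 → 1930.23 px.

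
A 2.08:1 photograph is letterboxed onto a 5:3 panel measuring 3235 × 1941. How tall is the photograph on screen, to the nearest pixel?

2.08:1 (2.080) > 5:3 (1.667), so the photograph fills the width.
That makes the image 1555.29 px tall (3235 / 2.080).

1555 px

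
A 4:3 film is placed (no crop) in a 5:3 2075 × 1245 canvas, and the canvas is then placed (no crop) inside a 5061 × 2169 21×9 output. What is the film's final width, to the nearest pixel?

2892 px

4:3 in 2075×1245: fills the height, so the film is 1660.00 × 1245.00.
5:3 in 5061×2169: fills the height, so the intermediate becomes 3615.00 × 2169.00 — a scale of ×1.7422.
So the film's width is 1660.00 × 1.7422 ≈ 2892.00.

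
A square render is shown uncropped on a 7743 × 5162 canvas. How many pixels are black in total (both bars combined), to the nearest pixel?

13323122 pixels

square is narrower than 3×2, so it spans the full height.
Content width = 5162 × 1/1 ≈ 5162.0000 px.
7743 − 5162.0000 = 2581.0000 px of bars.
That's 2581.0000 × 5162 ≈ 13323122 black pixels.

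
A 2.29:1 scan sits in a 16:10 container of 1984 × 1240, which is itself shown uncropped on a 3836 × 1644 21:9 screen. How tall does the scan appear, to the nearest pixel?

1149 px

Inside the 1984×1240 canvas the scan is width-limited at 1984.00 × 866.38.
Second fit — the 16:10 canvas into 3836×1644 spans the height: 2630.40 × 1644.00 (×1.3258 from 1984×1240).
Applying the same ×1.3258: 866.38 → 1148.65.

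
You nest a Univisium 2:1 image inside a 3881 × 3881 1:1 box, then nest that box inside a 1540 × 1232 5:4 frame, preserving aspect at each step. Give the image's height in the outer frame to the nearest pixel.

616 px

Inside the 3881×3881 canvas the image is width-limited at 3881.00 × 1940.50.
The 1:1 canvas is height-limited in 1540×1232, giving 1232.00 × 1232.00; scale factor 0.3174.
So the image's height is 1940.50 × 0.3174 ≈ 616.00.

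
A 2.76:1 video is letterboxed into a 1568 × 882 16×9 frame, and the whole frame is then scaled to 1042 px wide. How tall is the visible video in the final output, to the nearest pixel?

378 px

Fitted into 1568×882, the video spans the width; its height is 1568 / 2.760 ≈ 568.12 px.
Scaling 1568 → 1042 is ×0.6645, so the height becomes 568.12 × 0.6645 ≈ 377.54 px.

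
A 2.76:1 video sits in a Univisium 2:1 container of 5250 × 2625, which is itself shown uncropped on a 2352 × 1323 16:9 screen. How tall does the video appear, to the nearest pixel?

Inside the 5250×2625 canvas the video is width-limited at 5250.00 × 1902.17.
Univisium 2:1 in 2352×1323: fills the width, so the intermediate becomes 2352.00 × 1176.00 — a scale of ×0.4480.
The video scales with it: height 1902.17 × 0.4480 ≈ 852.17.

852 px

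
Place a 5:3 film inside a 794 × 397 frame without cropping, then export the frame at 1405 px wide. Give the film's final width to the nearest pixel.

1171 px

Fitted into 794×397, the film spans the height; its width is 397 × 5/3 ≈ 661.67 px.
Scaling 794 → 1405 is ×1.7695, so the width becomes 661.67 × 1.7695 ≈ 1170.83 px.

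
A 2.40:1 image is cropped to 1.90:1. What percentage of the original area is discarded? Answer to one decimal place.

1.90:1 is narrower than 2.40:1, so the crop keeps the full height and trims the width.
Fraction kept = (1.900)/(2.400) ≈ 79.17%, so 20.83% is lost.

20.8%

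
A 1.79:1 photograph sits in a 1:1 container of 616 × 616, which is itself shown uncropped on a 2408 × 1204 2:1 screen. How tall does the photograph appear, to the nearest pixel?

First fit — 1.79:1 into 616×616 spans the width: 616.00 × 344.13.
The 1:1 canvas is height-limited in 2408×1204, giving 1204.00 × 1204.00; scale factor 1.9545.
So the photograph's height is 344.13 × 1.9545 ≈ 672.63.

673 px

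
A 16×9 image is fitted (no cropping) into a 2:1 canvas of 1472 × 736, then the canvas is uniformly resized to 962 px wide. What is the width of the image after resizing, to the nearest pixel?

855 px

In the 1472×736 frame the image fills the height: width = 736 × 16/9 ≈ 1308.44 px.
Resizing to 962 px wide multiplies everything by 0.6535: 1308.44 → 855.11 px.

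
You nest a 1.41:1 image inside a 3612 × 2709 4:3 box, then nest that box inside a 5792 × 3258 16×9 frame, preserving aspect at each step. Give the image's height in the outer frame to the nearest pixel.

1.41:1 in 3612×2709: fills the width, so the image is 3612.00 × 2561.70.
4:3 in 5792×3258: fills the height, so the intermediate becomes 4344.00 × 3258.00 — a scale of ×1.2027.
So the image's height is 2561.70 × 1.2027 ≈ 3080.85.

3081 px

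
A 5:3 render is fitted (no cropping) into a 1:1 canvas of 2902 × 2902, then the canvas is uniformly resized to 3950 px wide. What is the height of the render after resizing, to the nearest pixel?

In the 2902×2902 frame the render fills the width: height = 2902 × 3/5 ≈ 1741.20 px.
Resizing to 3950 px wide multiplies everything by 1.3611: 1741.20 → 2370.00 px.

2370 px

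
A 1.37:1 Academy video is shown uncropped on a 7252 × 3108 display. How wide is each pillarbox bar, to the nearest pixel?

Since 1.370 < 2.333, the video is height-limited.
Content width = 3108 × 1.370 ≈ 4257.96 px.
7252 − 4257.96 = 2994.04 px of bars (1497.02 each).

1497 px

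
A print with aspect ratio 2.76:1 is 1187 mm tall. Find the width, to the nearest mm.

3276 mm

Width = 1187 × 2.760 = 3276.12.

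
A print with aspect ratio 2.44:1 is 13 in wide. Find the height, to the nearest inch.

5 in

13 / 2.440 = 5.33.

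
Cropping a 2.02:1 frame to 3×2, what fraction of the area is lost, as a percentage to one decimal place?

The height stays; only width is cut (since 3×2 is narrower than 2.02:1).
Fraction kept = (1.500)/(2.020) ≈ 74.26%, so 25.74% is lost.

25.7%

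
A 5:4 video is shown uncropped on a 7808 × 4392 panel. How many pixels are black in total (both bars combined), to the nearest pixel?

10180656 pixels

5:4 is narrower than 16:9, so it spans the full height.
Content width = 4392 × 5/4 ≈ 5490.0000 px.
Leftover width: 7808 − 5490.0000 = 2318.0000 px.
Bar area = 2318.0000 × 4392 ≈ 10180656 px.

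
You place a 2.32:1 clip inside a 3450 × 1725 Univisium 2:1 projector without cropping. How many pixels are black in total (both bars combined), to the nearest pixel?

820862 pixels

Since 2.320 > 2.000, the clip is width-limited.
The clip is 3450 / 2.320 ≈ 1487.0690 px tall.
1725 − 1487.0690 = 237.9310 px of bars.
Across the 3450-px span: 237.9310 × 3450 ≈ 820862 px.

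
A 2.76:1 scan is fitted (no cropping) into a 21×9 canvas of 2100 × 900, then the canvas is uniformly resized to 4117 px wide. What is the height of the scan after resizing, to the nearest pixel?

1492 px

In the 2100×900 frame the scan fills the width: height = 2100 / 2.760 ≈ 760.87 px.
Scaling 2100 → 4117 is ×1.9605, so the height becomes 760.87 × 1.9605 ≈ 1491.67 px.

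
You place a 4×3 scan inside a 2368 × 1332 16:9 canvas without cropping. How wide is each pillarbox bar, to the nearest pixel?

296 px

4×3 is narrower than 16:9, so it spans the full height.
That makes the image 1776.00 px wide (1332 × 4/3).
2368 − 1776.00 = 592.00 px of bars (296.00 each).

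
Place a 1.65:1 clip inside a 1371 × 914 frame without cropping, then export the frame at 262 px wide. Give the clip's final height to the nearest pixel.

159 px

In the 1371×914 frame the clip fills the width: height = 1371 / 1.650 ≈ 830.91 px.
The frame scales by 262/1371 = 0.1911; 830.91 × 0.1911 ≈ 158.79 px.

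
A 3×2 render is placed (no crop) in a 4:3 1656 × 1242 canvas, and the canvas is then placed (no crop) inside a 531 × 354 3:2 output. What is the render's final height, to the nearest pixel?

315 px

First fit — 3×2 into 1656×1242 spans the width: 1656.00 × 1104.00.
4:3 in 531×354: fills the height, so the intermediate becomes 472.00 × 354.00 — a scale of ×0.2850.
Applying the same ×0.2850: 1104.00 → 314.67.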